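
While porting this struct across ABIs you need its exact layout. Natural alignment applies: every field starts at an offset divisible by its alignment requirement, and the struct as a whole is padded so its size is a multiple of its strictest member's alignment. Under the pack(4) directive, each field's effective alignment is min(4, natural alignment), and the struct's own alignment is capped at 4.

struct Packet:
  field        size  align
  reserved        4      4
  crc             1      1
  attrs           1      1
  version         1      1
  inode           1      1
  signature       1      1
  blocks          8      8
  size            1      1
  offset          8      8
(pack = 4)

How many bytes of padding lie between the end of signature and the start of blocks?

3

0..4  reserved  (4B, 4-aligned)
4..5  crc  (1B, 1-aligned)
5..6  attrs  (1B, 1-aligned)
6..7  version  (1B, 1-aligned)
7..8  inode  (1B, 1-aligned)
8..9  signature  (1B, 1-aligned)
9..12  -- padding (3B)
12..20  blocks  (8B, 4-aligned)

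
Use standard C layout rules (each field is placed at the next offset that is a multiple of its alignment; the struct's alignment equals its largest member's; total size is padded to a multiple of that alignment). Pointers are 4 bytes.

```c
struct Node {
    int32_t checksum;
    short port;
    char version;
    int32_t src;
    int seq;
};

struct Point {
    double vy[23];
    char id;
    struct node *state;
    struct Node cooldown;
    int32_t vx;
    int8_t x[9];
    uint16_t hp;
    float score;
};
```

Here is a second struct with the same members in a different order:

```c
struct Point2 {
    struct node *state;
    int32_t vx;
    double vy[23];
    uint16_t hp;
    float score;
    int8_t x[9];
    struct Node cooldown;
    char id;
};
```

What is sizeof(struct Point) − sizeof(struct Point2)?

Node: @0: checksum [4B, align 4] → 4; @4: port [2B, align 2] → 6; @6: version [1B, align 1] → 7; +1 pad (align 4); @8: src [4B, align 4] → 12; @12: seq [4B, align 4] → 16; size 16, align 4
@0: vy [184B, align 8] → 184
@184: id [1B, align 1] → 185
+3 pad (align 4)
@188: state [4B, align 4] → 192
@192: cooldown [16B, align 4] → 208
@208: vx [4B, align 4] → 212
@212: x [9B, align 1] → 221
+1 pad (align 2)
@222: hp [2B, align 2] → 224
@224: score [4B, align 4] → 228
+4 tail pad (align 8)
size 232, align 8
— Point2 —
@0: state [4B, align 4] → 4
@4: vx [4B, align 4] → 8
@8: vy [184B, align 8] → 192
@192: hp [2B, align 2] → 194
+2 pad (align 4)
@196: score [4B, align 4] → 200
@200: x [9B, align 1] → 209
+3 pad (align 4)
@212: cooldown [16B, align 4] → 228
@228: id [1B, align 1] → 229
+3 tail pad (align 8)
size 232, align 8
232 − 232 = 0

0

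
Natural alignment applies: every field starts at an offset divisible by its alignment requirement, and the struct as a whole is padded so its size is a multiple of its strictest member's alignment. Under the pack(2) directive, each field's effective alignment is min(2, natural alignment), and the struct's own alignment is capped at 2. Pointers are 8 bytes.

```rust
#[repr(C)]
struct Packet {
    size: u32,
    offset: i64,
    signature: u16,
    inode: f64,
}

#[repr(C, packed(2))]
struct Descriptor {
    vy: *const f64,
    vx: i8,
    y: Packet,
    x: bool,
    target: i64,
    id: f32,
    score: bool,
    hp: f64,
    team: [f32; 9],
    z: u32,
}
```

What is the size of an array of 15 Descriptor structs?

1590

Packet: 0..4  size  (4B, 4-aligned); 4..8  -- padding (4B); 8..16  offset  (8B, 8-aligned); 16..18  signature  (2B, 2-aligned); 18..24  -- padding (6B); 24..32  inode  (8B, 8-aligned); sizeof = 32, alignof = 8
0..8  vy  (8B, 2-aligned)
8..9  vx  (1B, 1-aligned)
9..10  -- padding (1B)
10..42  y  (32B, 2-aligned)
42..43  x  (1B, 1-aligned)
43..44  -- padding (1B)
44..52  target  (8B, 2-aligned)
52..56  id  (4B, 2-aligned)
56..57  score  (1B, 1-aligned)
57..58  -- padding (1B)
58..66  hp  (8B, 2-aligned)
66..102  team  (36B, 2-aligned)
102..106  z  (4B, 2-aligned)
sizeof = 106, alignof = 2
array of 15: 15 × 106 = 1590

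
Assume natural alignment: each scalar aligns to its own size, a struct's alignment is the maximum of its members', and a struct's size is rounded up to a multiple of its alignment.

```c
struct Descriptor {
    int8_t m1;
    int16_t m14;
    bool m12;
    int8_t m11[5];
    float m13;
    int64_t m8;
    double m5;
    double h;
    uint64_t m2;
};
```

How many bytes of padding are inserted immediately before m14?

1

0..1  m1  (1B, 1-aligned)
1..2  -- padding (1B)
2..4  m14  (2B, 2-aligned)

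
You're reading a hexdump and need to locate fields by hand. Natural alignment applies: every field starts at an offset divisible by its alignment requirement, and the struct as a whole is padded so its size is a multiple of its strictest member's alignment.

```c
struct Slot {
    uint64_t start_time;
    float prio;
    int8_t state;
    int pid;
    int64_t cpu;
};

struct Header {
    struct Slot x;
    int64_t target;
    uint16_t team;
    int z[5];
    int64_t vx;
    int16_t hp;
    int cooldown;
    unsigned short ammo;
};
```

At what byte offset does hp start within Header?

Slot: start_time at 0 (size 8, align 8) → ends 8; prio at 8 (size 4, align 4) → ends 12; state at 12 (size 1, align 1) → ends 13; pad 3 to align 4 for pid; pid at 16 (size 4, align 4) → ends 20; pad 4 to align 8 for cpu; cpu at 24 (size 8, align 8) → ends 32; total 32 bytes, alignment 8
x at 0 (size 32, align 8) → ends 32
target at 32 (size 8, align 8) → ends 40
team at 40 (size 2, align 2) → ends 42
pad 2 to align 4 for z
z at 44 (size 20, align 4) → ends 64
vx at 64 (size 8, align 8) → ends 72
hp at 72 (size 2, align 2) → ends 74

72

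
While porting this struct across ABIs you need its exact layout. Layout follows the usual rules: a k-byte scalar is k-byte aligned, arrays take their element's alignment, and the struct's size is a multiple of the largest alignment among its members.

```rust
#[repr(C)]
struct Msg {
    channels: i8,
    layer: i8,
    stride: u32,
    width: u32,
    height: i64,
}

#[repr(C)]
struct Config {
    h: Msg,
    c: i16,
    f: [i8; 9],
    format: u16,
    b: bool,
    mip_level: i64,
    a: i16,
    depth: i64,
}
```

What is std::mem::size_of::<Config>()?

Msg: channels at 0 (size 1, align 1) → ends 1; layer at 1 (size 1, align 1) → ends 2; pad 2 to align 4 for stride; stride at 4 (size 4, align 4) → ends 8; width at 8 (size 4, align 4) → ends 12; pad 4 to align 8 for height; height at 16 (size 8, align 8) → ends 24; total 24 bytes, alignment 8
h at 0 (size 24, align 8) → ends 24
c at 24 (size 2, align 2) → ends 26
f at 26 (size 9, align 1) → ends 35
pad 1 to align 2 for format
format at 36 (size 2, align 2) → ends 38
b at 38 (size 1, align 1) → ends 39
pad 1 to align 8 for mip_level
mip_level at 40 (size 8, align 8) → ends 48
a at 48 (size 2, align 2) → ends 50
pad 6 to align 8 for depth
depth at 56 (size 8, align 8) → ends 64
total 64 bytes, alignment 8

64 bytes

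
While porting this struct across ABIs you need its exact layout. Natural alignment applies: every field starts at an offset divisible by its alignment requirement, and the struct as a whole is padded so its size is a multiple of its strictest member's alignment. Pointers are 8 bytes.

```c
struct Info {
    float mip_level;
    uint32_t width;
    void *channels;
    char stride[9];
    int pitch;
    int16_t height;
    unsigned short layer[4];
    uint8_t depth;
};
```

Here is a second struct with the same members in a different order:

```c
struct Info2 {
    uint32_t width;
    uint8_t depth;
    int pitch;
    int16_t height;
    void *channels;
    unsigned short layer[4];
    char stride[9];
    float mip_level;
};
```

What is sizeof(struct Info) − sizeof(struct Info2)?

0..4  mip_level  (4B, 4-aligned)
4..8  width  (4B, 4-aligned)
8..16  channels  (8B, 8-aligned)
16..25  stride  (9B, 1-aligned)
25..28  -- padding (3B)
28..32  pitch  (4B, 4-aligned)
32..34  height  (2B, 2-aligned)
34..42  layer  (8B, 2-aligned)
42..43  depth  (1B, 1-aligned)
43..48  -- tail padding (5B)
sizeof = 48, alignof = 8
— Info2 —
0..4  width  (4B, 4-aligned)
4..5  depth  (1B, 1-aligned)
5..8  -- padding (3B)
8..12  pitch  (4B, 4-aligned)
12..14  height  (2B, 2-aligned)
14..16  -- padding (2B)
16..24  channels  (8B, 8-aligned)
24..32  layer  (8B, 2-aligned)
32..41  stride  (9B, 1-aligned)
41..44  -- padding (3B)
44..48  mip_level  (4B, 4-aligned)
sizeof = 48, alignof = 8
48 − 48 = 0

0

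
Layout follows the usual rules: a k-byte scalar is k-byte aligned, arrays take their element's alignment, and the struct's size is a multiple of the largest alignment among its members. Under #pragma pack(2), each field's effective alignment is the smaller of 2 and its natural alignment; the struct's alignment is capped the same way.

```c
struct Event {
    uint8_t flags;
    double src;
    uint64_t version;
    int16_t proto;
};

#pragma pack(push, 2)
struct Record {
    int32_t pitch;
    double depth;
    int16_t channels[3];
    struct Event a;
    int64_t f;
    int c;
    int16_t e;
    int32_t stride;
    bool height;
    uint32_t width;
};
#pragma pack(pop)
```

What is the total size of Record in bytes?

74

Event: flags at 0 (size 1, align 1) → ends 1; pad 7 to align 8 for src; src at 8 (size 8, align 8) → ends 16; version at 16 (size 8, align 8) → ends 24; proto at 24 (size 2, align 2) → ends 26; tail pad 6 to reach multiple of 8; total 32 bytes, alignment 8
pitch at 0 (size 4, align 2) → ends 4
depth at 4 (size 8, align 2) → ends 12
channels at 12 (size 6, align 2) → ends 18
a at 18 (size 32, align 2) → ends 50
f at 50 (size 8, align 2) → ends 58
c at 58 (size 4, align 2) → ends 62
e at 62 (size 2, align 2) → ends 64
stride at 64 (size 4, align 2) → ends 68
height at 68 (size 1, align 1) → ends 69
pad 1 to align 2 for width
width at 70 (size 4, align 2) → ends 74
total 74 bytes, alignment 2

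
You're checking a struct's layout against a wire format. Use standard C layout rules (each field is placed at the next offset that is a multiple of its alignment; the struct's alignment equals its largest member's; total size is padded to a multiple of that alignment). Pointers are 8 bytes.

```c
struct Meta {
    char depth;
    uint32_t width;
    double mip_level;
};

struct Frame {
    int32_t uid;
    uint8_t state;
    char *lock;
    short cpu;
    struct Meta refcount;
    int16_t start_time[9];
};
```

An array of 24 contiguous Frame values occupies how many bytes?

Meta: 0..1  depth  (1B, 1-aligned); 1..4  -- padding (3B); 4..8  width  (4B, 4-aligned); 8..16  mip_level  (8B, 8-aligned); sizeof = 16, alignof = 8
0..4  uid  (4B, 4-aligned)
4..5  state  (1B, 1-aligned)
5..8  -- padding (3B)
8..16  lock  (8B, 8-aligned)
16..18  cpu  (2B, 2-aligned)
18..24  -- padding (6B)
24..40  refcount  (16B, 8-aligned)
40..58  start_time  (18B, 2-aligned)
58..64  -- tail padding (6B)
sizeof = 64, alignof = 8
array of 24: 24 × 64 = 1536

1536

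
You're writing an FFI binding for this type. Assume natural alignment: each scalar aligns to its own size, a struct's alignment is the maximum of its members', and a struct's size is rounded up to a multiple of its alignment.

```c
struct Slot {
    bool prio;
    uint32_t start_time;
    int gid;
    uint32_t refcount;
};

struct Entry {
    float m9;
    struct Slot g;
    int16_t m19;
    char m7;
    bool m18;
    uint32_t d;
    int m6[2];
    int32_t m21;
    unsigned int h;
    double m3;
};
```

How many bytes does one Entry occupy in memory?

56 bytes

Slot: prio at 0 (size 1, align 1) → ends 1; pad 3 to align 4 for start_time; start_time at 4 (size 4, align 4) → ends 8; gid at 8 (size 4, align 4) → ends 12; refcount at 12 (size 4, align 4) → ends 16; total 16 bytes, alignment 4
m9 at 0 (size 4, align 4) → ends 4
g at 4 (size 16, align 4) → ends 20
m19 at 20 (size 2, align 2) → ends 22
m7 at 22 (size 1, align 1) → ends 23
m18 at 23 (size 1, align 1) → ends 24
d at 24 (size 4, align 4) → ends 28
m6 at 28 (size 8, align 4) → ends 36
m21 at 36 (size 4, align 4) → ends 40
h at 40 (size 4, align 4) → ends 44
pad 4 to align 8 for m3
m3 at 48 (size 8, align 8) → ends 56
total 56 bytes, alignment 8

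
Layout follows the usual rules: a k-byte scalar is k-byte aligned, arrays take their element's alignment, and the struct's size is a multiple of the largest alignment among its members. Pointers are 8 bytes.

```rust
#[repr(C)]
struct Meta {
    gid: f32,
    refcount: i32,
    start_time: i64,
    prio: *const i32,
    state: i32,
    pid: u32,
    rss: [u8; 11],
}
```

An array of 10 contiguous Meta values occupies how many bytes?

480

0..4  gid  (4B, 4-aligned)
4..8  refcount  (4B, 4-aligned)
8..16  start_time  (8B, 8-aligned)
16..24  prio  (8B, 8-aligned)
24..28  state  (4B, 4-aligned)
28..32  pid  (4B, 4-aligned)
32..43  rss  (11B, 1-aligned)
43..48  -- tail padding (5B)
sizeof = 48, alignof = 8
array of 10: 10 × 48 = 480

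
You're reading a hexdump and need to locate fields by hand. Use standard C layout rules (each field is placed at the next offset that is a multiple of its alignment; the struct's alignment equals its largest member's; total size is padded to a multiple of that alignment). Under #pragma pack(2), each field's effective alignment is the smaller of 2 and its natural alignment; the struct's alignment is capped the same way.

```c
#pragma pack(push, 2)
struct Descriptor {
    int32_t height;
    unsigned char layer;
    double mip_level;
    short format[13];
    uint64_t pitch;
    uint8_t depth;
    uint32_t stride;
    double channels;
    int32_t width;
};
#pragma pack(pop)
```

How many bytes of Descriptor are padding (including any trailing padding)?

@0: height [4B, align 2] → 4
@4: layer [1B, align 1] → 5
+1 pad (align 2)
@6: mip_level [8B, align 2] → 14
@14: format [26B, align 2] → 40
@40: pitch [8B, align 2] → 48
@48: depth [1B, align 1] → 49
+1 pad (align 2)
@50: stride [4B, align 2] → 54
@54: channels [8B, align 2] → 62
@62: width [4B, align 2] → 66
size 66, align 2
data bytes 64, size 66 → padding 2

2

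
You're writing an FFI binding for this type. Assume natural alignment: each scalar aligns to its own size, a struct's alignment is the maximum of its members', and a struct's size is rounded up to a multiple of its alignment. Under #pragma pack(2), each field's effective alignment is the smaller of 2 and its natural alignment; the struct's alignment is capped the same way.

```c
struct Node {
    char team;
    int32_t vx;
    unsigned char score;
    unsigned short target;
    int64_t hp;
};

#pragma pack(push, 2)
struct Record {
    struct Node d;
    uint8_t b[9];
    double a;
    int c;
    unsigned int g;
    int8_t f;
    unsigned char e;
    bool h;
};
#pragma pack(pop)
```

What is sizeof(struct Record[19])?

1026

Node: 0..1  team  (1B, 1-aligned); 1..4  -- padding (3B); 4..8  vx  (4B, 4-aligned); 8..9  score  (1B, 1-aligned); 9..10  -- padding (1B); 10..12  target  (2B, 2-aligned); 12..16  -- padding (4B); 16..24  hp  (8B, 8-aligned); sizeof = 24, alignof = 8
0..24  d  (24B, 2-aligned)
24..33  b  (9B, 1-aligned)
33..34  -- padding (1B)
34..42  a  (8B, 2-aligned)
42..46  c  (4B, 2-aligned)
46..50  g  (4B, 2-aligned)
50..51  f  (1B, 1-aligned)
51..52  e  (1B, 1-aligned)
52..53  h  (1B, 1-aligned)
53..54  -- tail padding (1B)
sizeof = 54, alignof = 2
array of 19: 19 × 54 = 1026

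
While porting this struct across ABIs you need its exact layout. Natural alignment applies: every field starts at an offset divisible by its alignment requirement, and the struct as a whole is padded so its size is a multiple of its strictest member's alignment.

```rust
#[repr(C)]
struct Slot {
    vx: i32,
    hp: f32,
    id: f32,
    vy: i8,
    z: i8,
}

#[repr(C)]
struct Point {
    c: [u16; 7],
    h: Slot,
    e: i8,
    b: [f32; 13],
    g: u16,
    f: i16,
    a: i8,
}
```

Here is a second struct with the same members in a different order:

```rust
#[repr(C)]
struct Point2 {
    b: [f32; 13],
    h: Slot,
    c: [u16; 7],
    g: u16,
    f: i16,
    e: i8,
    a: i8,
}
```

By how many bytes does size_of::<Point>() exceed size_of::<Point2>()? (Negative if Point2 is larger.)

8

Slot: 0..4  vx  (4B, 4-aligned); 4..8  hp  (4B, 4-aligned); 8..12  id  (4B, 4-aligned); 12..13  vy  (1B, 1-aligned); 13..14  z  (1B, 1-aligned); 14..16  -- tail padding (2B); sizeof = 16, alignof = 4
0..14  c  (14B, 2-aligned)
14..16  -- padding (2B)
16..32  h  (16B, 4-aligned)
32..33  e  (1B, 1-aligned)
33..36  -- padding (3B)
36..88  b  (52B, 4-aligned)
88..90  g  (2B, 2-aligned)
90..92  f  (2B, 2-aligned)
92..93  a  (1B, 1-aligned)
93..96  -- tail padding (3B)
sizeof = 96, alignof = 4
— Point2 —
0..52  b  (52B, 4-aligned)
52..68  h  (16B, 4-aligned)
68..82  c  (14B, 2-aligned)
82..84  g  (2B, 2-aligned)
84..86  f  (2B, 2-aligned)
86..87  e  (1B, 1-aligned)
87..88  a  (1B, 1-aligned)
sizeof = 88, alignof = 4
96 − 88 = 8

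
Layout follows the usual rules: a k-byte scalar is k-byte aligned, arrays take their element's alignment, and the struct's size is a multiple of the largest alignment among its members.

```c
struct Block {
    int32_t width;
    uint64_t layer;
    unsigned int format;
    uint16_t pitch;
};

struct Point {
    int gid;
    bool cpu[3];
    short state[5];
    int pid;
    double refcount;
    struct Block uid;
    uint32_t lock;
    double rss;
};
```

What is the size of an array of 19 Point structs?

Block: 0..4  width  (4B, 4-aligned); 4..8  -- padding (4B); 8..16  layer  (8B, 8-aligned); 16..20  format  (4B, 4-aligned); 20..22  pitch  (2B, 2-aligned); 22..24  -- tail padding (2B); sizeof = 24, alignof = 8
0..4  gid  (4B, 4-aligned)
4..7  cpu  (3B, 1-aligned)
7..8  -- padding (1B)
8..18  state  (10B, 2-aligned)
18..20  -- padding (2B)
20..24  pid  (4B, 4-aligned)
24..32  refcount  (8B, 8-aligned)
32..56  uid  (24B, 8-aligned)
56..60  lock  (4B, 4-aligned)
60..64  -- padding (4B)
64..72  rss  (8B, 8-aligned)
sizeof = 72, alignof = 8
array of 19: 19 × 72 = 1368

1368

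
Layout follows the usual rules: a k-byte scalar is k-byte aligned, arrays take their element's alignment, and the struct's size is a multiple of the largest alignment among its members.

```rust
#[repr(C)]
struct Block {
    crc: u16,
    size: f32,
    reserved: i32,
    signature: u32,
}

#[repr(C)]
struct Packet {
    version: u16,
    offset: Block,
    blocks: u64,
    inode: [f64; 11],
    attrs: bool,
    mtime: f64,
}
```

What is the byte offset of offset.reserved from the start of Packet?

Block: crc at 0 (size 2, align 2) → ends 2; pad 2 to align 4 for size; size at 4 (size 4, align 4) → ends 8; reserved at 8 (size 4, align 4) → ends 12; signature at 12 (size 4, align 4) → ends 16; total 16 bytes, alignment 4
version at 0 (size 2, align 2) → ends 2
pad 2 to align 4 for offset
offset at 4 (size 16, align 4) → ends 20
within Block: reserved at 8
4 + 8 = 12

12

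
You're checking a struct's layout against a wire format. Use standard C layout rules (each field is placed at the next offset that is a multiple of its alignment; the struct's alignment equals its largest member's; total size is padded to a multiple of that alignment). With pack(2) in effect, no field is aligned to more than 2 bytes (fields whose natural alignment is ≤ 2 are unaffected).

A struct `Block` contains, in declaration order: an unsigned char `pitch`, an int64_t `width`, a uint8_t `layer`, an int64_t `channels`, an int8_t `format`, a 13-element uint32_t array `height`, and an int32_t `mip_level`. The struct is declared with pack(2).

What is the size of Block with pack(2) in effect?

78

pitch at 0 (size 1, align 1) → ends 1
pad 1 to align 2 for width
width at 2 (size 8, align 2) → ends 10
layer at 10 (size 1, align 1) → ends 11
pad 1 to align 2 for channels
channels at 12 (size 8, align 2) → ends 20
format at 20 (size 1, align 1) → ends 21
pad 1 to align 2 for height
height at 22 (size 52, align 2) → ends 74
mip_level at 74 (size 4, align 2) → ends 78
total 78 bytes, alignment 2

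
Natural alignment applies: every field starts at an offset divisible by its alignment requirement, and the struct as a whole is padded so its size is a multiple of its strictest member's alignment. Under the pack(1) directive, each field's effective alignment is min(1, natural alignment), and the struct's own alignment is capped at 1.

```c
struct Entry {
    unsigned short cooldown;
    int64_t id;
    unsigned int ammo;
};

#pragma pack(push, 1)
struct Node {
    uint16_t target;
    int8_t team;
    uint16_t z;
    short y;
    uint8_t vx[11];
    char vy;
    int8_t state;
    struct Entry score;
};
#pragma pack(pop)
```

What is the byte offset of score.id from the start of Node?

Entry: cooldown at 0 (size 2, align 2) → ends 2; pad 6 to align 8 for id; id at 8 (size 8, align 8) → ends 16; ammo at 16 (size 4, align 4) → ends 20; tail pad 4 to reach multiple of 8; total 24 bytes, alignment 8
target at 0 (size 2, align 1) → ends 2
team at 2 (size 1, align 1) → ends 3
z at 3 (size 2, align 1) → ends 5
y at 5 (size 2, align 1) → ends 7
vx at 7 (size 11, align 1) → ends 18
vy at 18 (size 1, align 1) → ends 19
state at 19 (size 1, align 1) → ends 20
score at 20 (size 24, align 1) → ends 44
within Entry: id at 8
20 + 8 = 28

28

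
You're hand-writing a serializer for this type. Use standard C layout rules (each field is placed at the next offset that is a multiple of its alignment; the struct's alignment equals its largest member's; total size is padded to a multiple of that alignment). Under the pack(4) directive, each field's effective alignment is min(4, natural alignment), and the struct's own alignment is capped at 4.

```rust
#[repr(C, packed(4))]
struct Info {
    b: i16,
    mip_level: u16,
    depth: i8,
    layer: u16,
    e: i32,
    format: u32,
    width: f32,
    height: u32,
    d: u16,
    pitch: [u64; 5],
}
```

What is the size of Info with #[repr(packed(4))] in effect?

0..2  b  (2B, 2-aligned)
2..4  mip_level  (2B, 2-aligned)
4..5  depth  (1B, 1-aligned)
5..6  -- padding (1B)
6..8  layer  (2B, 2-aligned)
8..12  e  (4B, 4-aligned)
12..16  format  (4B, 4-aligned)
16..20  width  (4B, 4-aligned)
20..24  height  (4B, 4-aligned)
24..26  d  (2B, 2-aligned)
26..28  -- padding (2B)
28..68  pitch  (40B, 4-aligned)
sizeof = 68, alignof = 4

68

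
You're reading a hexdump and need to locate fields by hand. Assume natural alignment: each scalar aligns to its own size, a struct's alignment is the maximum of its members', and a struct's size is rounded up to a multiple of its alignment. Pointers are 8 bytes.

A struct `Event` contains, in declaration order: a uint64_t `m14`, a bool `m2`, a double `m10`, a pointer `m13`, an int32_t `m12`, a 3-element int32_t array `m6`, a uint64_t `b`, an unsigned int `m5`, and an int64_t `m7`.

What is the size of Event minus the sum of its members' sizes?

11

@0: m14 [8B, align 8] → 8
@8: m2 [1B, align 1] → 9
+7 pad (align 8)
@16: m10 [8B, align 8] → 24
@24: m13 [8B, align 8] → 32
@32: m12 [4B, align 4] → 36
@36: m6 [12B, align 4] → 48
@48: b [8B, align 8] → 56
@56: m5 [4B, align 4] → 60
+4 pad (align 8)
@64: m7 [8B, align 8] → 72
size 72, align 8
data bytes 61, size 72 → padding 11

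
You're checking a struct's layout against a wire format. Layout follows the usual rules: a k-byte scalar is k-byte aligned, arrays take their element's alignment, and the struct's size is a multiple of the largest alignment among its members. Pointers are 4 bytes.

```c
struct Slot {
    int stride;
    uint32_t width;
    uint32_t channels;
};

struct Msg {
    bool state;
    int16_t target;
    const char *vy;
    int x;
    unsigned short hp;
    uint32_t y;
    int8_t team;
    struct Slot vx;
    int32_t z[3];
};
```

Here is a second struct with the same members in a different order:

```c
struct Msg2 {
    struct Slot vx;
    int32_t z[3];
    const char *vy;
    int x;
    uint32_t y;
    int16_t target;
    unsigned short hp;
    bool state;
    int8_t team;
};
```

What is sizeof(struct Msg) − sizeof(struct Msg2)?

Slot: 0..4  stride  (4B, 4-aligned); 4..8  width  (4B, 4-aligned); 8..12  channels  (4B, 4-aligned); sizeof = 12, alignof = 4
0..1  state  (1B, 1-aligned)
1..2  -- padding (1B)
2..4  target  (2B, 2-aligned)
4..8  vy  (4B, 4-aligned)
8..12  x  (4B, 4-aligned)
12..14  hp  (2B, 2-aligned)
14..16  -- padding (2B)
16..20  y  (4B, 4-aligned)
20..21  team  (1B, 1-aligned)
21..24  -- padding (3B)
24..36  vx  (12B, 4-aligned)
36..48  z  (12B, 4-aligned)
sizeof = 48, alignof = 4
— Msg2 —
0..12  vx  (12B, 4-aligned)
12..24  z  (12B, 4-aligned)
24..28  vy  (4B, 4-aligned)
28..32  x  (4B, 4-aligned)
32..36  y  (4B, 4-aligned)
36..38  target  (2B, 2-aligned)
38..40  hp  (2B, 2-aligned)
40..41  state  (1B, 1-aligned)
41..42  team  (1B, 1-aligned)
42..44  -- tail padding (2B)
sizeof = 44, alignof = 4
48 − 44 = 4

4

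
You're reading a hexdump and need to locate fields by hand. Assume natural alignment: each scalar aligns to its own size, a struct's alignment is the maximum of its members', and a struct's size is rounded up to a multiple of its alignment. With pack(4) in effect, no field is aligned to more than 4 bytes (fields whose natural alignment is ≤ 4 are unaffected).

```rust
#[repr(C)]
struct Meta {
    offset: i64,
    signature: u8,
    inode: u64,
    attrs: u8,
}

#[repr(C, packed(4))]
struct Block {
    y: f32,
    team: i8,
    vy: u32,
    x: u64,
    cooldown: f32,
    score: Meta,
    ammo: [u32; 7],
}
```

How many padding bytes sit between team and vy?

Meta: @0: offset [8B, align 8] → 8; @8: signature [1B, align 1] → 9; +7 pad (align 8); @16: inode [8B, align 8] → 24; @24: attrs [1B, align 1] → 25; +7 tail pad (align 8); size 32, align 8
@0: y [4B, align 4] → 4
@4: team [1B, align 1] → 5
+3 pad (align 4)
@8: vy [4B, align 4] → 12

3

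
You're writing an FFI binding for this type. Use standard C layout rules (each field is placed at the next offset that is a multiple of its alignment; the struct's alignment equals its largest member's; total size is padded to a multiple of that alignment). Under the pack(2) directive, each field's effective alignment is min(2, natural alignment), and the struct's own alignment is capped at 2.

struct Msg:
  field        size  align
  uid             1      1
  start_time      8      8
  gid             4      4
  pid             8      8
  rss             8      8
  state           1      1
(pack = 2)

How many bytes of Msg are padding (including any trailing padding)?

0..1  uid  (1B, 1-aligned)
1..2  -- padding (1B)
2..10  start_time  (8B, 2-aligned)
10..14  gid  (4B, 2-aligned)
14..22  pid  (8B, 2-aligned)
22..30  rss  (8B, 2-aligned)
30..31  state  (1B, 1-aligned)
31..32  -- tail padding (1B)
sizeof = 32, alignof = 2
data bytes 30, size 32 → padding 2

2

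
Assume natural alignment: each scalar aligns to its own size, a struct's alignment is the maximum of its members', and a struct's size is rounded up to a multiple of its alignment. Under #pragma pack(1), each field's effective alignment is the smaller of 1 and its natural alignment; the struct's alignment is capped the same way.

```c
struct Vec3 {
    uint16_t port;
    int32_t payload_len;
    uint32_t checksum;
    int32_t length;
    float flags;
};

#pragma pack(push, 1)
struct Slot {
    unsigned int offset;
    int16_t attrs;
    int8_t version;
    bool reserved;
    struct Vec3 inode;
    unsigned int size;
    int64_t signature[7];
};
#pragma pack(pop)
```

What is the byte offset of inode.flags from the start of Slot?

Vec3: port at 0 (size 2, align 2) → ends 2; pad 2 to align 4 for payload_len; payload_len at 4 (size 4, align 4) → ends 8; checksum at 8 (size 4, align 4) → ends 12; length at 12 (size 4, align 4) → ends 16; flags at 16 (size 4, align 4) → ends 20; total 20 bytes, alignment 4
offset at 0 (size 4, align 1) → ends 4
attrs at 4 (size 2, align 1) → ends 6
version at 6 (size 1, align 1) → ends 7
reserved at 7 (size 1, align 1) → ends 8
inode at 8 (size 20, align 1) → ends 28
within Vec3: flags at 16
8 + 16 = 24

24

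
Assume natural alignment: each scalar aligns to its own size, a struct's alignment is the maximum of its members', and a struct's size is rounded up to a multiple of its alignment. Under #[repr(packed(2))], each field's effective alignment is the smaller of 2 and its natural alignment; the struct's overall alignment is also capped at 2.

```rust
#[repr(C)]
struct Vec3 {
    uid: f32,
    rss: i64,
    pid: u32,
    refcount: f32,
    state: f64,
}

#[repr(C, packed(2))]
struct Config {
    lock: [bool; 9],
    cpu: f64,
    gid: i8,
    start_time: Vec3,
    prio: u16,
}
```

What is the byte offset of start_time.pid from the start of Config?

Vec3: 0..4  uid  (4B, 4-aligned); 4..8  -- padding (4B); 8..16  rss  (8B, 8-aligned); 16..20  pid  (4B, 4-aligned); 20..24  refcount  (4B, 4-aligned); 24..32  state  (8B, 8-aligned); sizeof = 32, alignof = 8
0..9  lock  (9B, 1-aligned)
9..10  -- padding (1B)
10..18  cpu  (8B, 2-aligned)
18..19  gid  (1B, 1-aligned)
19..20  -- padding (1B)
20..52  start_time  (32B, 2-aligned)
within Vec3: pid at 16
20 + 16 = 36

36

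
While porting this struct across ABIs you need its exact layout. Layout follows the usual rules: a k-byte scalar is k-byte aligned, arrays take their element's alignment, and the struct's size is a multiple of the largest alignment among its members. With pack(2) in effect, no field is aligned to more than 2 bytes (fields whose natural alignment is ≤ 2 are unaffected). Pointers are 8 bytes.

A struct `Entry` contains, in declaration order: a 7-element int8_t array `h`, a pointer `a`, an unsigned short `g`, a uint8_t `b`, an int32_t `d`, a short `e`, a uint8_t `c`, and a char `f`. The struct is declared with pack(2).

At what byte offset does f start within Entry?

h at 0 (size 7, align 1) → ends 7
pad 1 to align 2 for a
a at 8 (size 8, align 2) → ends 16
g at 16 (size 2, align 2) → ends 18
b at 18 (size 1, align 1) → ends 19
pad 1 to align 2 for d
d at 20 (size 4, align 2) → ends 24
e at 24 (size 2, align 2) → ends 26
c at 26 (size 1, align 1) → ends 27
f at 27 (size 1, align 1) → ends 28

27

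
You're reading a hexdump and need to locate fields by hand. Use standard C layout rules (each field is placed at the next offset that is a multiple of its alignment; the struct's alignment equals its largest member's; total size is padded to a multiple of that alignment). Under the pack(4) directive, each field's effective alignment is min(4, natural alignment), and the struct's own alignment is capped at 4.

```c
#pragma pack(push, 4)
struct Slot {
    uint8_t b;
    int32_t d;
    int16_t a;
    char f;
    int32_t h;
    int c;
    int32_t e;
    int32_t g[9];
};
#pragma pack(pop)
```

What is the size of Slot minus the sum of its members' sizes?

4

@0: b [1B, align 1] → 1
+3 pad (align 4)
@4: d [4B, align 4] → 8
@8: a [2B, align 2] → 10
@10: f [1B, align 1] → 11
+1 pad (align 4)
@12: h [4B, align 4] → 16
@16: c [4B, align 4] → 20
@20: e [4B, align 4] → 24
@24: g [36B, align 4] → 60
size 60, align 4
data bytes 56, size 60 → padding 4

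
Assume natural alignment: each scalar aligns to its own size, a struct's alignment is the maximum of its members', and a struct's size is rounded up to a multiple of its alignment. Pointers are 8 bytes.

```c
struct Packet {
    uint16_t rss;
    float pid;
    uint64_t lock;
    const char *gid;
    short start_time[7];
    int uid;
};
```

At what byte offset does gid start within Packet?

rss at 0 (size 2, align 2) → ends 2
pad 2 to align 4 for pid
pid at 4 (size 4, align 4) → ends 8
lock at 8 (size 8, align 8) → ends 16
gid at 16 (size 8, align 8) → ends 24

16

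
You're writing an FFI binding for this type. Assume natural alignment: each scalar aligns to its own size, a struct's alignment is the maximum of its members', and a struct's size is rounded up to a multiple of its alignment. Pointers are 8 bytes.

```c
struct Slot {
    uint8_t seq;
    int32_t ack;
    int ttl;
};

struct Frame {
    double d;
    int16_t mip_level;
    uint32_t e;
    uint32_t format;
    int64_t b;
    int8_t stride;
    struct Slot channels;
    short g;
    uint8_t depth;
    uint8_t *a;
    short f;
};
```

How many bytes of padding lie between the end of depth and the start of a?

5

Slot: @0: seq [1B, align 1] → 1; +3 pad (align 4); @4: ack [4B, align 4] → 8; @8: ttl [4B, align 4] → 12; size 12, align 4
@0: d [8B, align 8] → 8
@8: mip_level [2B, align 2] → 10
+2 pad (align 4)
@12: e [4B, align 4] → 16
@16: format [4B, align 4] → 20
+4 pad (align 8)
@24: b [8B, align 8] → 32
@32: stride [1B, align 1] → 33
+3 pad (align 4)
@36: channels [12B, align 4] → 48
@48: g [2B, align 2] → 50
@50: depth [1B, align 1] → 51
+5 pad (align 8)
@56: a [8B, align 8] → 64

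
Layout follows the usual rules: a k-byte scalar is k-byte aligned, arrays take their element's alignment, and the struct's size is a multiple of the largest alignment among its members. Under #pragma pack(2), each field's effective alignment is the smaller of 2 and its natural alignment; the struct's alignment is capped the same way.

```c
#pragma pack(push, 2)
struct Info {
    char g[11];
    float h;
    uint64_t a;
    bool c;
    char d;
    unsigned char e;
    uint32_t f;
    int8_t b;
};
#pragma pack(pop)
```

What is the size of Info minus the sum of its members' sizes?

0..11  g  (11B, 1-aligned)
11..12  -- padding (1B)
12..16  h  (4B, 2-aligned)
16..24  a  (8B, 2-aligned)
24..25  c  (1B, 1-aligned)
25..26  d  (1B, 1-aligned)
26..27  e  (1B, 1-aligned)
27..28  -- padding (1B)
28..32  f  (4B, 2-aligned)
32..33  b  (1B, 1-aligned)
33..34  -- tail padding (1B)
sizeof = 34, alignof = 2
data bytes 31, size 34 → padding 3

3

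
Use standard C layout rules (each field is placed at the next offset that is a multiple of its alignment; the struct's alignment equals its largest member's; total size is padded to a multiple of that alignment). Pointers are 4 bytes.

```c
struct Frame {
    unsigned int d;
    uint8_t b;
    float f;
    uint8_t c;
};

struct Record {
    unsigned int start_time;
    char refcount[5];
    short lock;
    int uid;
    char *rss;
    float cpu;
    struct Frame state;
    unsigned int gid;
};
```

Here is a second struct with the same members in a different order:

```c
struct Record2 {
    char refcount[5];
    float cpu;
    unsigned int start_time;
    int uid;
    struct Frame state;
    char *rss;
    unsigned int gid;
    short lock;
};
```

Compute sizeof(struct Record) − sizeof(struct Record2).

Frame: @0: d [4B, align 4] → 4; @4: b [1B, align 1] → 5; +3 pad (align 4); @8: f [4B, align 4] → 12; @12: c [1B, align 1] → 13; +3 tail pad (align 4); size 16, align 4
@0: start_time [4B, align 4] → 4
@4: refcount [5B, align 1] → 9
+1 pad (align 2)
@10: lock [2B, align 2] → 12
@12: uid [4B, align 4] → 16
@16: rss [4B, align 4] → 20
@20: cpu [4B, align 4] → 24
@24: state [16B, align 4] → 40
@40: gid [4B, align 4] → 44
size 44, align 4
— Record2 —
@0: refcount [5B, align 1] → 5
+3 pad (align 4)
@8: cpu [4B, align 4] → 12
@12: start_time [4B, align 4] → 16
@16: uid [4B, align 4] → 20
@20: state [16B, align 4] → 36
@36: rss [4B, align 4] → 40
@40: gid [4B, align 4] → 44
@44: lock [2B, align 2] → 46
+2 tail pad (align 4)
size 48, align 4
44 − 48 = -4

-4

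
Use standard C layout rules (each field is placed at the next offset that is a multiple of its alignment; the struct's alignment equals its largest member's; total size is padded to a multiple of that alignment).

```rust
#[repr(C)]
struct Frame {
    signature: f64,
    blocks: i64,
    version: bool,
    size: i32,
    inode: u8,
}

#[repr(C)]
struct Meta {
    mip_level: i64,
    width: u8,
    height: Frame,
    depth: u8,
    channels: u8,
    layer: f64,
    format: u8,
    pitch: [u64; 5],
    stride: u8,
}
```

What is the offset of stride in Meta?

Frame: @0: signature [8B, align 8] → 8; @8: blocks [8B, align 8] → 16; @16: version [1B, align 1] → 17; +3 pad (align 4); @20: size [4B, align 4] → 24; @24: inode [1B, align 1] → 25; +7 tail pad (align 8); size 32, align 8
@0: mip_level [8B, align 8] → 8
@8: width [1B, align 1] → 9
+7 pad (align 8)
@16: height [32B, align 8] → 48
@48: depth [1B, align 1] → 49
@49: channels [1B, align 1] → 50
+6 pad (align 8)
@56: layer [8B, align 8] → 64
@64: format [1B, align 1] → 65
+7 pad (align 8)
@72: pitch [40B, align 8] → 112
@112: stride [1B, align 1] → 113

112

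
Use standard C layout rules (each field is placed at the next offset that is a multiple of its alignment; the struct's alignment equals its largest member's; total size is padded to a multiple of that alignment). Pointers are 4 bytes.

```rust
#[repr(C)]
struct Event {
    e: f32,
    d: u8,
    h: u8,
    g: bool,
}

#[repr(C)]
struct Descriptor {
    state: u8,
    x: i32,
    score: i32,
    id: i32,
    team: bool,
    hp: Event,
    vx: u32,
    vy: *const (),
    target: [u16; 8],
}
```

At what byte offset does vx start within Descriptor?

28

Event: @0: e [4B, align 4] → 4; @4: d [1B, align 1] → 5; @5: h [1B, align 1] → 6; @6: g [1B, align 1] → 7; +1 tail pad (align 4); size 8, align 4
@0: state [1B, align 1] → 1
+3 pad (align 4)
@4: x [4B, align 4] → 8
@8: score [4B, align 4] → 12
@12: id [4B, align 4] → 16
@16: team [1B, align 1] → 17
+3 pad (align 4)
@20: hp [8B, align 4] → 28
@28: vx [4B, align 4] → 32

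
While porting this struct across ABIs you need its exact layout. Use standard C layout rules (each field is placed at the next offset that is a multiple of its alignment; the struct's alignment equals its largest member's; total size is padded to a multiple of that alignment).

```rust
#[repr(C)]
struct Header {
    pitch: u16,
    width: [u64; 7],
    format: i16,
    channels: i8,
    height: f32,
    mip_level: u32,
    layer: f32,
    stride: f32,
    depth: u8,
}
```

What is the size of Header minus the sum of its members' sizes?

10

@0: pitch [2B, align 2] → 2
+6 pad (align 8)
@8: width [56B, align 8] → 64
@64: format [2B, align 2] → 66
@66: channels [1B, align 1] → 67
+1 pad (align 4)
@68: height [4B, align 4] → 72
@72: mip_level [4B, align 4] → 76
@76: layer [4B, align 4] → 80
@80: stride [4B, align 4] → 84
@84: depth [1B, align 1] → 85
+3 tail pad (align 8)
size 88, align 8
data bytes 78, size 88 → padding 10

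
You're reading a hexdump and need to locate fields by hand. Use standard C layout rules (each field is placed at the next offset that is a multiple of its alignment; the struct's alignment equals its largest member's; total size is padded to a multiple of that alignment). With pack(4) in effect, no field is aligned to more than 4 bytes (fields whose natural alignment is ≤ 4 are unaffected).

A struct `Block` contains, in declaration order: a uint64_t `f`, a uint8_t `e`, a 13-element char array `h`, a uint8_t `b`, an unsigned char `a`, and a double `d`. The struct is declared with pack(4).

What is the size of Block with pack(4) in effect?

32

0..8  f  (8B, 4-aligned)
8..9  e  (1B, 1-aligned)
9..22  h  (13B, 1-aligned)
22..23  b  (1B, 1-aligned)
23..24  a  (1B, 1-aligned)
24..32  d  (8B, 4-aligned)
sizeof = 32, alignof = 4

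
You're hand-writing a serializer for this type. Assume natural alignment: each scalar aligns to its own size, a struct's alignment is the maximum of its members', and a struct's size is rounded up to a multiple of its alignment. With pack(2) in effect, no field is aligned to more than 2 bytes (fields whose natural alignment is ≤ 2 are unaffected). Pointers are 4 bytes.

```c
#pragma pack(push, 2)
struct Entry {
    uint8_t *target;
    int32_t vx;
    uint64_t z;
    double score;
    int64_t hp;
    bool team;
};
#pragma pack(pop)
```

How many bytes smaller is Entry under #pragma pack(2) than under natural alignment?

6

natural layout:
  0..4  target  (4B, 4-aligned)
  4..8  vx  (4B, 4-aligned)
  8..16  z  (8B, 8-aligned)
  16..24  score  (8B, 8-aligned)
  24..32  hp  (8B, 8-aligned)
  32..33  team  (1B, 1-aligned)
  33..40  -- tail padding (7B)
  sizeof = 40, alignof = 8
packed(2) layout:
  0..4  target  (4B, 2-aligned)
  4..8  vx  (4B, 2-aligned)
  8..16  z  (8B, 2-aligned)
  16..24  score  (8B, 2-aligned)
  24..32  hp  (8B, 2-aligned)
  32..33  team  (1B, 1-aligned)
  33..34  -- tail padding (1B)
  sizeof = 34, alignof = 2
40 − 34 = 6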